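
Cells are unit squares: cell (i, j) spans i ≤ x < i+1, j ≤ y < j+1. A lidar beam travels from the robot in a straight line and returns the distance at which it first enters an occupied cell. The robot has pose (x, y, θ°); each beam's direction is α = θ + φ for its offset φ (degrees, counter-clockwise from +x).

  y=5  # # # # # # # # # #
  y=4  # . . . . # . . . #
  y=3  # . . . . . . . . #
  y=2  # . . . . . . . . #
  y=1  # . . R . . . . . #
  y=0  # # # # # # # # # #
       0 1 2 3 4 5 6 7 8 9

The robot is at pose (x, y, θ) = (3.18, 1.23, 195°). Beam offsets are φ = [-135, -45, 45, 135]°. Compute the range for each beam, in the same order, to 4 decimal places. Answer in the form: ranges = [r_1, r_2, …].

ranges = [3.6400, 2.5172, 0.2656, 0.4600]

beam 1: φ=-135°, α=60°
  d=(0.5000,0.8660)  start (3,1)  tX=1.6400 tY=0.8891  stride 1/|dx|=2.0000 1/|dy|=1.1547
    cross y-line → (3,2), t=0.8891
    cross x-line → (4,2), t=1.6400
    cross y-line → (4,3), t=2.0438
    cross y-line → (4,4), t=3.1985
    cross x-line → (5,4), t=3.6400 (wall)
  → r_1 = 3.6400
beam 2: φ=-45°, α=150°
  d=(-0.8660,0.5000)  start (3,1)  tX=0.2078 tY=1.5400  stride 1/|dx|=1.1547 1/|dy|=2.0000
    cross x-line → (2,1), t=0.2078
    cross x-line → (1,1), t=1.3625
    cross y-line → (1,2), t=1.5400
    cross x-line → (0,2), t=2.5172 (wall)
  → r_2 = 2.5172
beam 3: φ=45°, α=240°
  d=(-0.5000,-0.8660)  start (3,1)  tX=0.3600 tY=0.2656  stride 1/|dx|=2.0000 1/|dy|=1.1547
    cross y-line → (3,0), t=0.2656 (wall)
  → r_3 = 0.2656
beam 4: φ=135°, α=330°
  d=(0.8660,-0.5000)  start (3,1)  tX=0.9469 tY=0.4600  stride 1/|dx|=1.1547 1/|dy|=2.0000
    cross y-line → (3,0), t=0.4600 (wall)
  → r_4 = 0.4600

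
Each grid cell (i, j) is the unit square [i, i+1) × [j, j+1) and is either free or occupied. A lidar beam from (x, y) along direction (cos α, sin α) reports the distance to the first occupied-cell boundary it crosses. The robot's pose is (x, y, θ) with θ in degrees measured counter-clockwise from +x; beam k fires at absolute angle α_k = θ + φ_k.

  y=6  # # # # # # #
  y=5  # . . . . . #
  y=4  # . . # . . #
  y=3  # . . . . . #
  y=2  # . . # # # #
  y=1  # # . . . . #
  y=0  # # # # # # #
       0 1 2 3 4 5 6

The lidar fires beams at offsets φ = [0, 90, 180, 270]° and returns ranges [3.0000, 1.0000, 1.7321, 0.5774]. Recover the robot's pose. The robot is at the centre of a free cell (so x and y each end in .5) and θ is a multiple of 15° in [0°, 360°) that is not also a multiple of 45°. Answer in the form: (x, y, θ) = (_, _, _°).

The pose lattice has 20·16 = 320 candidates. Test each by forward raycasting.
  (2.5, 2.5, 210°): beam 1 = 1.0000 ≠ 3.0000 ✗
  (3.5, 1.5, 30°): beam 1 = 1.0000 ≠ 3.0000 ✗
  (2.5, 1.5, 60°): beam 1 = 1.0000 ≠ 3.0000 ✗
  …
  (2.5, 2.5, 120°): r_1=3.0000, r_2=1.0000, r_3=1.7321, r_4=0.5774 — all match ✓
Only this pose fits every beam.

(x, y, θ) = (2.5, 2.5, 120°)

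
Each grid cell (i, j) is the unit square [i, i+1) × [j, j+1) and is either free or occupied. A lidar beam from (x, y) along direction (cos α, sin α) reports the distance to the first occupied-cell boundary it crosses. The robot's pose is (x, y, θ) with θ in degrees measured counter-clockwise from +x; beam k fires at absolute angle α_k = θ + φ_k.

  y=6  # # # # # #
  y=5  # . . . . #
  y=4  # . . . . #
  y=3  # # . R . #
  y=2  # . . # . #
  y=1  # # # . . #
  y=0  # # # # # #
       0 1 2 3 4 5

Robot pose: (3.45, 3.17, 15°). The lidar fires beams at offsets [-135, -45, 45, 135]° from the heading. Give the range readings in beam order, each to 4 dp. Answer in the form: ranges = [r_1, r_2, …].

ranges = [0.1963, 0.3400, 3.1000, 2.8290]

beam 1: φ=-135°, α=240°
  d=(-0.5000,-0.8660)  start (3,3)  tX=0.9000 tY=0.1963  stride 1/|dx|=2.0000 1/|dy|=1.1547
    cross y-line → (3,2), t=0.1963 (wall)
  → r_1 = 0.1963
beam 2: φ=-45°, α=330°
  d=(0.8660,-0.5000)  start (3,3)  tX=0.6351 tY=0.3400  stride 1/|dx|=1.1547 1/|dy|=2.0000
    cross y-line → (3,2), t=0.3400 (wall)
  → r_2 = 0.3400
beam 3: φ=45°, α=60°
  d=(0.5000,0.8660)  start (3,3)  tX=1.1000 tY=0.9584  stride 1/|dx|=2.0000 1/|dy|=1.1547
    cross y-line → (3,4), t=0.9584
    cross x-line → (4,4), t=1.1000
    cross y-line → (4,5), t=2.1131
    cross x-line → (5,5), t=3.1000 (wall)
  → r_3 = 3.1000
beam 4: φ=135°, α=150°
  d=(-0.8660,0.5000)  start (3,3)  tX=0.5196 tY=1.6600  stride 1/|dx|=1.1547 1/|dy|=2.0000
    cross x-line → (2,3), t=0.5196
    cross y-line → (2,4), t=1.6600
    cross x-line → (1,4), t=1.6743
    cross x-line → (0,4), t=2.8290 (wall)
  → r_4 = 2.8290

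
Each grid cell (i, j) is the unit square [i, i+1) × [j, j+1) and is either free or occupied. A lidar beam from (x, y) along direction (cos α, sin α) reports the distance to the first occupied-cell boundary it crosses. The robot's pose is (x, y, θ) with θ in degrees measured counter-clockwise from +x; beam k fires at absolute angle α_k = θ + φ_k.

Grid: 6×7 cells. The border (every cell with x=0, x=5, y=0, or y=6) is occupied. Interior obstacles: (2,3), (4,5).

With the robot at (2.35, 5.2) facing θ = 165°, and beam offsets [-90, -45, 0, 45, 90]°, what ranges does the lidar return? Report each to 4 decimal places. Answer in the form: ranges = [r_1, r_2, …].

ranges = [0.8282, 0.9238, 1.3976, 1.5588, 1.2423]

beam 1: φ=-90°, α=75°
  d=(0.2588,0.9659)  start (2,5)  tX=2.5114 tY=0.8282  stride 1/|dx|=3.8637 1/|dy|=1.0353
    cross y-line → (2,6), t=0.8282 (wall)
  → r_1 = 0.8282
beam 2: φ=-45°, α=120°
  d=(-0.5000,0.8660)  start (2,5)  tX=0.7000 tY=0.9238  stride 1/|dx|=2.0000 1/|dy|=1.1547
    cross x-line → (1,5), t=0.7000
    cross y-line → (1,6), t=0.9238 (wall)
  → r_2 = 0.9238
beam 3: φ=0°, α=165°
  d=(-0.9659,0.2588)  start (2,5)  tX=0.3623 tY=3.0910  stride 1/|dx|=1.0353 1/|dy|=3.8637
    cross x-line → (1,5), t=0.3623
    cross x-line → (0,5), t=1.3976 (wall)
  → r_3 = 1.3976
beam 4: φ=45°, α=210°
  d=(-0.8660,-0.5000)  start (2,5)  tX=0.4041 tY=0.4000  stride 1/|dx|=1.1547 1/|dy|=2.0000
    cross y-line → (2,4), t=0.4000
    cross x-line → (1,4), t=0.4041
    cross x-line → (0,4), t=1.5588 (wall)
  → r_4 = 1.5588
beam 5: φ=90°, α=255°
  d=(-0.2588,-0.9659)  start (2,5)  tX=1.3523 tY=0.2071  stride 1/|dx|=3.8637 1/|dy|=1.0353
    cross y-line → (2,4), t=0.2071
    cross y-line → (2,3), t=1.2423 (wall)
  → r_5 = 1.2423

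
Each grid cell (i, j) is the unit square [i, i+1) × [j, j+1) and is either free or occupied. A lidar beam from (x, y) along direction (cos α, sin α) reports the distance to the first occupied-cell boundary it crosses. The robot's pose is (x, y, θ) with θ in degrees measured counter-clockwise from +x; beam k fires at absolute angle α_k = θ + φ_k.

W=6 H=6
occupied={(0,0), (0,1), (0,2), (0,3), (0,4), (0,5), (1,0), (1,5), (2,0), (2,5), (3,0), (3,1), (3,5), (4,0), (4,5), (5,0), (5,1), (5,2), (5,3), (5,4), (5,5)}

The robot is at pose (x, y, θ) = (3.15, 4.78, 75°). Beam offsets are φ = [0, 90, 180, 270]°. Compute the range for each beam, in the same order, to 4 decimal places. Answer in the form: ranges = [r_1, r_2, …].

ranges = [0.2278, 0.8500, 3.9133, 1.9153]

beam 1: φ=0°, α=75°
  direction (0.2588, 0.9659); cell (3,4); t to first gridline: x 3.2841, y 0.2278 (then +3.8637 / +1.0353)
    (3,5) via y @ 0.2278  # hit
  → r_1 = 0.2278
beam 2: φ=90°, α=165°
  direction (-0.9659, 0.2588); cell (3,4); t to first gridline: x 0.1553, y 0.8500 (then +1.0353 / +3.8637)
    (2,4) via x @ 0.1553
    (2,5) via y @ 0.8500  # hit
  → r_2 = 0.8500
beam 3: φ=180°, α=255°
  direction (-0.2588, -0.9659); cell (3,4); t to first gridline: x 0.5796, y 0.8075 (then +3.8637 / +1.0353)
    (2,4) via x @ 0.5796
    (2,3) via y @ 0.8075
    (2,2) via y @ 1.8428
    (2,1) via y @ 2.8781
    (2,0) via y @ 3.9133  # hit
  → r_3 = 3.9133
beam 4: φ=270°, α=345°
  direction (0.9659, -0.2588); cell (3,4); t to first gridline: x 0.8800, y 3.0137 (then +1.0353 / +3.8637)
    (4,4) via x @ 0.8800
    (5,4) via x @ 1.9153  # hit
  → r_4 = 1.9153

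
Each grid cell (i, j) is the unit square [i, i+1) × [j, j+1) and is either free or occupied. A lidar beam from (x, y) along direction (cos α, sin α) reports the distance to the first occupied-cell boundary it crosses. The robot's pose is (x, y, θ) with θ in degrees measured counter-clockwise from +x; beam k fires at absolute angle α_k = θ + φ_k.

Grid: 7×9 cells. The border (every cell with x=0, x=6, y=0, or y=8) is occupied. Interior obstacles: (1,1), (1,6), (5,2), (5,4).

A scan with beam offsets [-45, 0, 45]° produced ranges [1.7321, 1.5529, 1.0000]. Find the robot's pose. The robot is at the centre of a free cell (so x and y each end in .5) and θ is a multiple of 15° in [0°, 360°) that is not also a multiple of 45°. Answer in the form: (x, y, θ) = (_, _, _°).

(x, y, θ) = (2.5, 2.5, 195°)

Enumerate (i+0.5, j+0.5, θ) over the 31 free cells and 16 admissible headings. For each, cast all 3 beams and compare to the given ranges.
  (2.5, 7.5, 330°): beam 1 = 6.7293 ≠ 1.7321 ✗
  (2.5, 2.5, 150°): beam 1 = 3.6235 ≠ 1.7321 ✗
  (3.5, 3.5, 330°): beam 1 = 2.5882 ≠ 1.7321 ✗
  (4.5, 5.5, 300°): beam 1 = 4.6587 ≠ 1.7321 ✗
  …
  (2.5, 2.5, 195°): r_1=1.7321, r_2=1.5529, r_3=1.0000 — all match ✓
Only this pose fits every beam.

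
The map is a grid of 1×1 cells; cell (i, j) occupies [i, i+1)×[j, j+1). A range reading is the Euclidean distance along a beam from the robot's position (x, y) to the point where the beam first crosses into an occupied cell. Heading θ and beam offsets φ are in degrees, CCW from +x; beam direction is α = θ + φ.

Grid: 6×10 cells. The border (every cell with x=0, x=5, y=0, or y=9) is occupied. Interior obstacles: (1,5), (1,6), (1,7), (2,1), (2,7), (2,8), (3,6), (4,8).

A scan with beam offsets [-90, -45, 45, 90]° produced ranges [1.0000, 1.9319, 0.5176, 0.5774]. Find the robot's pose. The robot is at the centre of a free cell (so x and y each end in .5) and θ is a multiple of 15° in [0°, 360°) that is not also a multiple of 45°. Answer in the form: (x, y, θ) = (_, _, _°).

(x, y, θ) = (4.5, 7.5, 330°)

Candidates: 24 free-cell centres × 16 headings = 384 poses. Raycast each; keep the one whose scan matches to 4 dp.
  (4.5, 7.5, 120°): beam 1 = 0.5774 ≠ 1.0000 ✗
  (3.5, 3.5, 240°): beam 1 = 2.8868 ≠ 1.0000 ✗
  (1.5, 2.5, 30°): beam 2 = 3.6235 ≠ 1.9319 ✗
  (4.5, 2.5, 240°): beam 1 = 4.0415 ≠ 1.0000 ✗
  (3.5, 7.5, 285°): beam 1 = 0.5176 ≠ 1.0000 ✗
  …
  (4.5, 7.5, 330°): r_1=1.0000, r_2=1.9319, r_3=0.5176, r_4=0.5774 — all match ✓
Only this pose fits every beam.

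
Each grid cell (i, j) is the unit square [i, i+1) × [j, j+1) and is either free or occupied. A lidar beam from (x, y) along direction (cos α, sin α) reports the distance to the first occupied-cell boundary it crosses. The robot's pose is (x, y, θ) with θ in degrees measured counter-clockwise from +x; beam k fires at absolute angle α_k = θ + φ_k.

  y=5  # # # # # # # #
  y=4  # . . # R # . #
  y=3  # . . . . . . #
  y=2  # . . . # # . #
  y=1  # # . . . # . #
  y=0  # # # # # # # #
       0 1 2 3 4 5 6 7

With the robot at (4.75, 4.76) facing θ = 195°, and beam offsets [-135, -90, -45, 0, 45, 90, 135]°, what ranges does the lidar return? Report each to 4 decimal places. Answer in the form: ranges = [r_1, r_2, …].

ranges = [0.2771, 0.2485, 0.4800, 0.7765, 4.3417, 1.8221, 0.2887]

beam 1: φ=-135°, α=60°
  dir = (cos 60°, sin 60°) = (0.5000, 0.8660); from cell (4,4)
  next x-line at t=0.5000, next y-line at t=0.2771; Δt_x=2.0000, Δt_y=1.1547
    y: enter (4,5) at t=0.2771 ← occupied
  → r_1 = 0.2771
beam 2: φ=-90°, α=105°
  dir = (cos 105°, sin 105°) = (-0.2588, 0.9659); from cell (4,4)
  next x-line at t=2.8978, next y-line at t=0.2485; Δt_x=3.8637, Δt_y=1.0353
    y: enter (4,5) at t=0.2485 ← occupied
  → r_2 = 0.2485
beam 3: φ=-45°, α=150°
  dir = (cos 150°, sin 150°) = (-0.8660, 0.5000); from cell (4,4)
  next x-line at t=0.8660, next y-line at t=0.4800; Δt_x=1.1547, Δt_y=2.0000
    y: enter (4,5) at t=0.4800 ← occupied
  → r_3 = 0.4800
beam 4: φ=0°, α=195°
  dir = (cos 195°, sin 195°) = (-0.9659, -0.2588); from cell (4,4)
  next x-line at t=0.7765, next y-line at t=2.9364; Δt_x=1.0353, Δt_y=3.8637
    x: enter (3,4) at t=0.7765 ← occupied
  → r_4 = 0.7765
beam 5: φ=45°, α=240°
  dir = (cos 240°, sin 240°) = (-0.5000, -0.8660); from cell (4,4)
  next x-line at t=1.5000, next y-line at t=0.8776; Δt_x=2.0000, Δt_y=1.1547
    y: enter (4,3) at t=0.8776
    x: enter (3,3) at t=1.5000
    y: enter (3,2) at t=2.0323
    y: enter (3,1) at t=3.1870
    x: enter (2,1) at t=3.5000
    y: enter (2,0) at t=4.3417 ← occupied
  → r_5 = 4.3417
beam 6: φ=90°, α=285°
  dir = (cos 285°, sin 285°) = (0.2588, -0.9659); from cell (4,4)
  next x-line at t=0.9659, next y-line at t=0.7868; Δt_x=3.8637, Δt_y=1.0353
    y: enter (4,3) at t=0.7868
    x: enter (5,3) at t=0.9659
    y: enter (5,2) at t=1.8221 ← occupied
  → r_6 = 1.8221
beam 7: φ=135°, α=330°
  dir = (cos 330°, sin 330°) = (0.8660, -0.5000); from cell (4,4)
  next x-line at t=0.2887, next y-line at t=1.5200; Δt_x=1.1547, Δt_y=2.0000
    x: enter (5,4) at t=0.2887 ← occupied
  → r_7 = 0.2887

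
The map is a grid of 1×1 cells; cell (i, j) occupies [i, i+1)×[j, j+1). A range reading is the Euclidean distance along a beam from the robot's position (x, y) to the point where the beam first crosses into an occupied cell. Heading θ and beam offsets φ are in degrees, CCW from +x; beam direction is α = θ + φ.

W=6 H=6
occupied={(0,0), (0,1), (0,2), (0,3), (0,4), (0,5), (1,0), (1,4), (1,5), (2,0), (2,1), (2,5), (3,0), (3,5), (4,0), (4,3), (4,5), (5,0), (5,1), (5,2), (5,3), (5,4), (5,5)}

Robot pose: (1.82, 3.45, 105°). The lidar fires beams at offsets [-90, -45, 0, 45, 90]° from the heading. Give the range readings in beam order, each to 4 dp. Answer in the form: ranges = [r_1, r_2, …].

ranges = [3.2922, 1.7898, 0.5694, 0.9469, 0.8489]

beam 1: φ=-90°, α=15°
  d=(0.9659,0.2588)  start (1,3)  tX=0.1863 tY=2.1250  stride 1/|dx|=1.0353 1/|dy|=3.8637
    cross x-line → (2,3), t=0.1863
    cross x-line → (3,3), t=1.2216
    cross y-line → (3,4), t=2.1250
    cross x-line → (4,4), t=2.2569
    cross x-line → (5,4), t=3.2922 (wall)
  → r_1 = 3.2922
beam 2: φ=-45°, α=60°
  d=(0.5000,0.8660)  start (1,3)  tX=0.3600 tY=0.6351  stride 1/|dx|=2.0000 1/|dy|=1.1547
    cross x-line → (2,3), t=0.3600
    cross y-line → (2,4), t=0.6351
    cross y-line → (2,5), t=1.7898 (wall)
  → r_2 = 1.7898
beam 3: φ=0°, α=105°
  d=(-0.2588,0.9659)  start (1,3)  tX=3.1682 tY=0.5694  stride 1/|dx|=3.8637 1/|dy|=1.0353
    cross y-line → (1,4), t=0.5694 (wall)
  → r_3 = 0.5694
beam 4: φ=45°, α=150°
  d=(-0.8660,0.5000)  start (1,3)  tX=0.9469 tY=1.1000  stride 1/|dx|=1.1547 1/|dy|=2.0000
    cross x-line → (0,3), t=0.9469 (wall)
  → r_4 = 0.9469
beam 5: φ=90°, α=195°
  d=(-0.9659,-0.2588)  start (1,3)  tX=0.8489 tY=1.7387  stride 1/|dx|=1.0353 1/|dy|=3.8637
    cross x-line → (0,3), t=0.8489 (wall)
  → r_5 = 0.8489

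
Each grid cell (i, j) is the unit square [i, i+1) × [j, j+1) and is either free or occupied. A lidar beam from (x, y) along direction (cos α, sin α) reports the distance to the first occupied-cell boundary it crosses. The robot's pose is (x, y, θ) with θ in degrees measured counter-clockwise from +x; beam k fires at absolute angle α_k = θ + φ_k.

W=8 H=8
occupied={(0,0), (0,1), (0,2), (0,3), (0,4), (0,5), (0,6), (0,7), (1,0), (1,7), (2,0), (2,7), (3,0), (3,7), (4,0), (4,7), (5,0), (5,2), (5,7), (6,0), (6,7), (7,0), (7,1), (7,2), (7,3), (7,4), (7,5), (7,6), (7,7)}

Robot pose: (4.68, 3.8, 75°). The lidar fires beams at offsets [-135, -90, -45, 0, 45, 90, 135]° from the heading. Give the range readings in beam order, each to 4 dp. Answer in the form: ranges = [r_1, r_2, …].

ranges = [0.9238, 2.4018, 2.6789, 3.3129, 3.6950, 3.8098, 4.2493]

beam 1: φ=-135°, α=300°
  direction (0.5000, -0.8660); cell (4,3); t to first gridline: x 0.6400, y 0.9238 (then +2.0000 / +1.1547)
    (5,3) via x @ 0.6400
    (5,2) via y @ 0.9238  # hit
  → r_1 = 0.9238
beam 2: φ=-90°, α=345°
  direction (0.9659, -0.2588); cell (4,3); t to first gridline: x 0.3313, y 3.0910 (then +1.0353 / +3.8637)
    (5,3) via x @ 0.3313
    (6,3) via x @ 1.3666
    (7,3) via x @ 2.4018  # hit
  → r_2 = 2.4018
beam 3: φ=-45°, α=30°
  direction (0.8660, 0.5000); cell (4,3); t to first gridline: x 0.3695, y 0.4000 (then +1.1547 / +2.0000)
    (5,3) via x @ 0.3695
    (5,4) via y @ 0.4000
    (6,4) via x @ 1.5242
    (6,5) via y @ 2.4000
    (7,5) via x @ 2.6789  # hit
  → r_3 = 2.6789
beam 4: φ=0°, α=75°
  direction (0.2588, 0.9659); cell (4,3); t to first gridline: x 1.2364, y 0.2071 (then +3.8637 / +1.0353)
    (4,4) via y @ 0.2071
    (5,4) via x @ 1.2364
    (5,5) via y @ 1.2423
    (5,6) via y @ 2.2776
    (5,7) via y @ 3.3129  # hit
  → r_4 = 3.3129
beam 5: φ=45°, α=120°
  direction (-0.5000, 0.8660); cell (4,3); t to first gridline: x 1.3600, y 0.2309 (then +2.0000 / +1.1547)
    (4,4) via y @ 0.2309
    (3,4) via x @ 1.3600
    (3,5) via y @ 1.3856
    (3,6) via y @ 2.5403
    (2,6) via x @ 3.3600
    (2,7) via y @ 3.6950  # hit
  → r_5 = 3.6950
beam 6: φ=90°, α=165°
  direction (-0.9659, 0.2588); cell (4,3); t to first gridline: x 0.7040, y 0.7727 (then +1.0353 / +3.8637)
    (3,3) via x @ 0.7040
    (3,4) via y @ 0.7727
    (2,4) via x @ 1.7393
    (1,4) via x @ 2.7745
    (0,4) via x @ 3.8098  # hit
  → r_6 = 3.8098
beam 7: φ=135°, α=210°
  direction (-0.8660, -0.5000); cell (4,3); t to first gridline: x 0.7852, y 1.6000 (then +1.1547 / +2.0000)
    (3,3) via x @ 0.7852
    (3,2) via y @ 1.6000
    (2,2) via x @ 1.9399
    (1,2) via x @ 3.0946
    (1,1) via y @ 3.6000
    (0,1) via x @ 4.2493  # hit
  → r_7 = 4.2493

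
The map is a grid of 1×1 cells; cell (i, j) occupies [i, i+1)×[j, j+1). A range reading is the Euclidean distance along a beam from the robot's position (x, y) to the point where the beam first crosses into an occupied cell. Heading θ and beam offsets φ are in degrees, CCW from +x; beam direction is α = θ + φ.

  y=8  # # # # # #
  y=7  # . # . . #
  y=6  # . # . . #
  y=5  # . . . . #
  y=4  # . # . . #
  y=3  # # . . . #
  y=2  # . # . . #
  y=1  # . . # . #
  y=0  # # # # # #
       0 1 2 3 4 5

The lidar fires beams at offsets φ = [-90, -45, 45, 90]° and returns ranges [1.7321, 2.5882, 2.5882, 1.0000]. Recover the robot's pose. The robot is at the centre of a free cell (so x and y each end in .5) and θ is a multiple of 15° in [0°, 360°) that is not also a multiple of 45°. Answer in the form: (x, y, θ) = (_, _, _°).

(x, y, θ) = (3.5, 5.5, 120°)

Enumerate (i+0.5, j+0.5, θ) over the 22 free cells and 16 admissible headings. For each, cast all 4 beams and compare to the given ranges.
  (4.5, 1.5, 195°): beam 1 = 5.7956 ≠ 1.7321 ✗
  (2.5, 1.5, 195°): beam 1 = 0.5176 ≠ 1.7321 ✗
  (4.5, 3.5, 60°): beam 1 = 0.5774 ≠ 1.7321 ✗
  (4.5, 4.5, 195°): beam 1 = 3.6235 ≠ 1.7321 ✗
  …
  (3.5, 5.5, 120°): r_1=1.7321, r_2=2.5882, r_3=2.5882, r_4=1.0000 — all match ✓
Only this pose fits every beam.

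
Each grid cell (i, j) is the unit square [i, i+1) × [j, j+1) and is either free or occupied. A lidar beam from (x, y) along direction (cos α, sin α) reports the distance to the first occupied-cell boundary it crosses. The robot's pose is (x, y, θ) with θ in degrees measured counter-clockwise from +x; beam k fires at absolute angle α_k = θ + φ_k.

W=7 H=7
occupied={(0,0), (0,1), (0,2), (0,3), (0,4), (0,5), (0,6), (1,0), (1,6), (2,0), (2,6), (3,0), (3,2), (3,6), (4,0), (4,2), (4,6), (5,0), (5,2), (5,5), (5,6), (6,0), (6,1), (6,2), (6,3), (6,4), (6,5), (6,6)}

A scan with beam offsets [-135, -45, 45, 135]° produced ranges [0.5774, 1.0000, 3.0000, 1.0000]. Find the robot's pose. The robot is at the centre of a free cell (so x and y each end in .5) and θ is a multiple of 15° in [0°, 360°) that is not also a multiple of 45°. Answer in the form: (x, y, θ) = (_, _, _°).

Enumerate (i+0.5, j+0.5, θ) over the 21 free cells and 16 admissible headings. For each, cast all 4 beams and compare to the given ranges.
  (2.5, 5.5, 105°): beam 1 = 4.0415 ≠ 0.5774 ✗
  (4.5, 3.5, 285°): beam 1 = 4.0415 ≠ 0.5774 ✗
  (1.5, 1.5, 30°): beam 1 = 0.5176 ≠ 0.5774 ✗
  (3.5, 1.5, 105°): beam 1 = 1.0000 ≠ 0.5774 ✗
  …
  (2.5, 1.5, 75°): r_1=0.5774, r_2=1.0000, r_3=3.0000, r_4=1.0000 — all match ✓
No second candidate reproduces the full scan.

(x, y, θ) = (2.5, 1.5, 75°)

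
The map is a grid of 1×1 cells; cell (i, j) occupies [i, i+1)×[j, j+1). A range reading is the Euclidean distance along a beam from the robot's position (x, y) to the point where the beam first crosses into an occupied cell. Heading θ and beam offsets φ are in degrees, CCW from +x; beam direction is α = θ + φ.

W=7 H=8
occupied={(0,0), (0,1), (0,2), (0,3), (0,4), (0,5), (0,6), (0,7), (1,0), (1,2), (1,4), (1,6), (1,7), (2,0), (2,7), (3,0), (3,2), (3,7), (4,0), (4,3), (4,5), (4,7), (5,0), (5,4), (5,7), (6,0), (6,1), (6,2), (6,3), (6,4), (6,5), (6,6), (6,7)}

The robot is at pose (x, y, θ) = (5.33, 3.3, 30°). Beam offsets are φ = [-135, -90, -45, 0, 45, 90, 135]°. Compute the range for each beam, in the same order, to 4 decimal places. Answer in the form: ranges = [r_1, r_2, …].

beam 1: φ=-135°, α=255°
  d=(-0.2588,-0.9659)  start (5,3)  tX=1.2750 tY=0.3106  stride 1/|dx|=3.8637 1/|dy|=1.0353
    cross y-line → (5,2), t=0.3106
    cross x-line → (4,2), t=1.2750
    cross y-line → (4,1), t=1.3459
    cross y-line → (4,0), t=2.3811 (wall)
  → r_1 = 2.3811
beam 2: φ=-90°, α=300°
  d=(0.5000,-0.8660)  start (5,3)  tX=1.3400 tY=0.3464  stride 1/|dx|=2.0000 1/|dy|=1.1547
    cross y-line → (5,2), t=0.3464
    cross x-line → (6,2), t=1.3400 (wall)
  → r_2 = 1.3400
beam 3: φ=-45°, α=345°
  d=(0.9659,-0.2588)  start (5,3)  tX=0.6936 tY=1.1591  stride 1/|dx|=1.0353 1/|dy|=3.8637
    cross x-line → (6,3), t=0.6936 (wall)
  → r_3 = 0.6936
beam 4: φ=0°, α=30°
  d=(0.8660,0.5000)  start (5,3)  tX=0.7736 tY=1.4000  stride 1/|dx|=1.1547 1/|dy|=2.0000
    cross x-line → (6,3), t=0.7736 (wall)
  → r_4 = 0.7736
beam 5: φ=45°, α=75°
  d=(0.2588,0.9659)  start (5,3)  tX=2.5887 tY=0.7247  stride 1/|dx|=3.8637 1/|dy|=1.0353
    cross y-line → (5,4), t=0.7247 (wall)
  → r_5 = 0.7247
beam 6: φ=90°, α=120°
  d=(-0.5000,0.8660)  start (5,3)  tX=0.6600 tY=0.8083  stride 1/|dx|=2.0000 1/|dy|=1.1547
    cross x-line → (4,3), t=0.6600 (wall)
  → r_6 = 0.6600
beam 7: φ=135°, α=165°
  d=(-0.9659,0.2588)  start (5,3)  tX=0.3416 tY=2.7046  stride 1/|dx|=1.0353 1/|dy|=3.8637
    cross x-line → (4,3), t=0.3416 (wall)
  → r_7 = 0.3416

ranges = [2.3811, 1.3400, 0.6936, 0.7736, 0.7247, 0.6600, 0.3416]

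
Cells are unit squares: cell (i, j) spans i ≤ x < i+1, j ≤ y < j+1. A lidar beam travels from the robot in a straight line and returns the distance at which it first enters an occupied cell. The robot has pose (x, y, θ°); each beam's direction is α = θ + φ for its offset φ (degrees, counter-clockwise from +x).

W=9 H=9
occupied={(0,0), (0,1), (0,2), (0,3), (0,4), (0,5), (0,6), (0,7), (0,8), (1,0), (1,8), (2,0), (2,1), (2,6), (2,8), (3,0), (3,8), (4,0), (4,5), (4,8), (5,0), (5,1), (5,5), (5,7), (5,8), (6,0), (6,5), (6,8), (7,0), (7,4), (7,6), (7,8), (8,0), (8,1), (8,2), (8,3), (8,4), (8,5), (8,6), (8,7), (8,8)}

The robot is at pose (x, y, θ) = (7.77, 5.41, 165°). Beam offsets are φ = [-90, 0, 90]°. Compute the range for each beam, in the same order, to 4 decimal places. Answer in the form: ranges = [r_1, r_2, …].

ranges = [0.6108, 0.7972, 0.4245]

beam 1: φ=-90°, α=75°
  dir = (cos 75°, sin 75°) = (0.2588, 0.9659); from cell (7,5)
  next x-line at t=0.8887, next y-line at t=0.6108; Δt_x=3.8637, Δt_y=1.0353
    y: enter (7,6) at t=0.6108 ← occupied
  → r_1 = 0.6108
beam 2: φ=0°, α=165°
  dir = (cos 165°, sin 165°) = (-0.9659, 0.2588); from cell (7,5)
  next x-line at t=0.7972, next y-line at t=2.2796; Δt_x=1.0353, Δt_y=3.8637
    x: enter (6,5) at t=0.7972 ← occupied
  → r_2 = 0.7972
beam 3: φ=90°, α=255°
  dir = (cos 255°, sin 255°) = (-0.2588, -0.9659); from cell (7,5)
  next x-line at t=2.9751, next y-line at t=0.4245; Δt_x=3.8637, Δt_y=1.0353
    y: enter (7,4) at t=0.4245 ← occupied
  → r_3 = 0.4245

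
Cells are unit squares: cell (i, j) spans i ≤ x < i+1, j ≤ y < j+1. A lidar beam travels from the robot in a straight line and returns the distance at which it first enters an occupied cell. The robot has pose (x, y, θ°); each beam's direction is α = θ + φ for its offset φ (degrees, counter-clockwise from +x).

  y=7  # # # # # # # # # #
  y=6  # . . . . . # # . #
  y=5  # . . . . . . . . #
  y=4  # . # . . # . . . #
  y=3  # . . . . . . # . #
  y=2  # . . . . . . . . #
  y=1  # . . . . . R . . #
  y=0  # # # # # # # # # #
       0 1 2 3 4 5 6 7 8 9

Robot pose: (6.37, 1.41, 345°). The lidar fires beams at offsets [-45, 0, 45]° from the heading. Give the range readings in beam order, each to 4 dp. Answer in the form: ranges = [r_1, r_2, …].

ranges = [0.4734, 1.5841, 3.0369]

beam 1: φ=-45°, α=300°
  d=(0.5000,-0.8660)  start (6,1)  tX=1.2600 tY=0.4734  stride 1/|dx|=2.0000 1/|dy|=1.1547
    cross y-line → (6,0), t=0.4734 (wall)
  → r_1 = 0.4734
beam 2: φ=0°, α=345°
  d=(0.9659,-0.2588)  start (6,1)  tX=0.6522 tY=1.5841  stride 1/|dx|=1.0353 1/|dy|=3.8637
    cross x-line → (7,1), t=0.6522
    cross y-line → (7,0), t=1.5841 (wall)
  → r_2 = 1.5841
beam 3: φ=45°, α=30°
  d=(0.8660,0.5000)  start (6,1)  tX=0.7275 tY=1.1800  stride 1/|dx|=1.1547 1/|dy|=2.0000
    cross x-line → (7,1), t=0.7275
    cross y-line → (7,2), t=1.1800
    cross x-line → (8,2), t=1.8822
    cross x-line → (9,2), t=3.0369 (wall)
  → r_3 = 3.0369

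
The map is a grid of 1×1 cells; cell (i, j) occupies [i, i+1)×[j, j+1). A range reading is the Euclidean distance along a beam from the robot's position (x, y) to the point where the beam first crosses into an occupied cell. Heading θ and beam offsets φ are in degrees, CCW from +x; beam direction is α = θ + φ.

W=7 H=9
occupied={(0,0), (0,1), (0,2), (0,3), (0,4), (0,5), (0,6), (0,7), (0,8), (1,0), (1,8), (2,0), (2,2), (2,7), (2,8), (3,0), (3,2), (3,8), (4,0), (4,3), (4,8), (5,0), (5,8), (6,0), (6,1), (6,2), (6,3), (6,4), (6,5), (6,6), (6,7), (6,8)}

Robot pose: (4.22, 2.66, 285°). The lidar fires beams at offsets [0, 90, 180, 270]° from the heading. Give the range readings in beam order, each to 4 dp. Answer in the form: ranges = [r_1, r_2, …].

ranges = [1.7186, 1.8428, 0.3520, 0.2278]

beam 1: φ=0°, α=285°
  d=(0.2588,-0.9659)  start (4,2)  tX=3.0137 tY=0.6833  stride 1/|dx|=3.8637 1/|dy|=1.0353
    cross y-line → (4,1), t=0.6833
    cross y-line → (4,0), t=1.7186 (wall)
  → r_1 = 1.7186
beam 2: φ=90°, α=15°
  d=(0.9659,0.2588)  start (4,2)  tX=0.8075 tY=1.3137  stride 1/|dx|=1.0353 1/|dy|=3.8637
    cross x-line → (5,2), t=0.8075
    cross y-line → (5,3), t=1.3137
    cross x-line → (6,3), t=1.8428 (wall)
  → r_2 = 1.8428
beam 3: φ=180°, α=105°
  d=(-0.2588,0.9659)  start (4,2)  tX=0.8500 tY=0.3520  stride 1/|dx|=3.8637 1/|dy|=1.0353
    cross y-line → (4,3), t=0.3520 (wall)
  → r_3 = 0.3520
beam 4: φ=270°, α=195°
  d=(-0.9659,-0.2588)  start (4,2)  tX=0.2278 tY=2.5500  stride 1/|dx|=1.0353 1/|dy|=3.8637
    cross x-line → (3,2), t=0.2278 (wall)
  → r_4 = 0.2278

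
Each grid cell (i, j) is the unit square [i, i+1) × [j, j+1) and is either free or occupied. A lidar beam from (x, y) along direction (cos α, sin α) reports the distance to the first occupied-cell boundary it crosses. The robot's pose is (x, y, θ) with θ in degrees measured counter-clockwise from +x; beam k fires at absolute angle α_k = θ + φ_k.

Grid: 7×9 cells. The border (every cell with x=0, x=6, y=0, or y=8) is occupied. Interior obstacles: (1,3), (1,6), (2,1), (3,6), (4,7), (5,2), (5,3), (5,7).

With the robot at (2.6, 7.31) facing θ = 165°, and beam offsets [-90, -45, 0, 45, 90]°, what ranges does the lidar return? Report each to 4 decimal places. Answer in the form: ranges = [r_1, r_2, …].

beam 1: φ=-90°, α=75°
  cosα=0.2588 sinα=0.9659 | (2,7) | tMaxX 1.5455 tMaxY 0.7143 | tΔX 3.8637 tΔY 1.0353
    t=0.7143 [y] (2,8) — stop
  → r_1 = 0.7143
beam 2: φ=-45°, α=120°
  cosα=-0.5000 sinα=0.8660 | (2,7) | tMaxX 1.2000 tMaxY 0.7967 | tΔX 2.0000 tΔY 1.1547
    t=0.7967 [y] (2,8) — stop
  → r_2 = 0.7967
beam 3: φ=0°, α=165°
  cosα=-0.9659 sinα=0.2588 | (2,7) | tMaxX 0.6212 tMaxY 2.6660 | tΔX 1.0353 tΔY 3.8637
    t=0.6212 [x] (1,7)
    t=1.6564 [x] (0,7) — stop
  → r_3 = 1.6564
beam 4: φ=45°, α=210°
  cosα=-0.8660 sinα=-0.5000 | (2,7) | tMaxX 0.6928 tMaxY 0.6200 | tΔX 1.1547 tΔY 2.0000
    t=0.6200 [y] (2,6)
    t=0.6928 [x] (1,6) — stop
  → r_4 = 0.6928
beam 5: φ=90°, α=255°
  cosα=-0.2588 sinα=-0.9659 | (2,7) | tMaxX 2.3182 tMaxY 0.3209 | tΔX 3.8637 tΔY 1.0353
    t=0.3209 [y] (2,6)
    t=1.3562 [y] (2,5)
    t=2.3182 [x] (1,5)
    t=2.3915 [y] (1,4)
    t=3.4268 [y] (1,3) — stop
  → r_5 = 3.4268

ranges = [0.7143, 0.7967, 1.6564, 0.6928, 3.4268]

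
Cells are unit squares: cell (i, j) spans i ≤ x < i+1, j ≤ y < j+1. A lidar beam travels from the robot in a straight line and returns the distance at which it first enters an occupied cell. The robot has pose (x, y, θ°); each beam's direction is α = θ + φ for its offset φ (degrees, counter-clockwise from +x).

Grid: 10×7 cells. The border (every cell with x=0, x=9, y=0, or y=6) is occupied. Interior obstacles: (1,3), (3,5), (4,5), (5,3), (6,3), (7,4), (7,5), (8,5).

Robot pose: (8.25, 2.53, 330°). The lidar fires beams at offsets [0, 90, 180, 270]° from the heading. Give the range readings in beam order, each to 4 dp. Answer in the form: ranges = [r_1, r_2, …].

beam 1: φ=0°, α=330°
  dir = (cos 330°, sin 330°) = (0.8660, -0.5000); from cell (8,2)
  next x-line at t=0.8660, next y-line at t=1.0600; Δt_x=1.1547, Δt_y=2.0000
    x: enter (9,2) at t=0.8660 ← occupied
  → r_1 = 0.8660
beam 2: φ=90°, α=60°
  dir = (cos 60°, sin 60°) = (0.5000, 0.8660); from cell (8,2)
  next x-line at t=1.5000, next y-line at t=0.5427; Δt_x=2.0000, Δt_y=1.1547
    y: enter (8,3) at t=0.5427
    x: enter (9,3) at t=1.5000 ← occupied
  → r_2 = 1.5000
beam 3: φ=180°, α=150°
  dir = (cos 150°, sin 150°) = (-0.8660, 0.5000); from cell (8,2)
  next x-line at t=0.2887, next y-line at t=0.9400; Δt_x=1.1547, Δt_y=2.0000
    x: enter (7,2) at t=0.2887
    y: enter (7,3) at t=0.9400
    x: enter (6,3) at t=1.4434 ← occupied
  → r_3 = 1.4434
beam 4: φ=270°, α=240°
  dir = (cos 240°, sin 240°) = (-0.5000, -0.8660); from cell (8,2)
  next x-line at t=0.5000, next y-line at t=0.6120; Δt_x=2.0000, Δt_y=1.1547
    x: enter (7,2) at t=0.5000
    y: enter (7,1) at t=0.6120
    y: enter (7,0) at t=1.7667 ← occupied
  → r_4 = 1.7667

ranges = [0.8660, 1.5000, 1.4434, 1.7667]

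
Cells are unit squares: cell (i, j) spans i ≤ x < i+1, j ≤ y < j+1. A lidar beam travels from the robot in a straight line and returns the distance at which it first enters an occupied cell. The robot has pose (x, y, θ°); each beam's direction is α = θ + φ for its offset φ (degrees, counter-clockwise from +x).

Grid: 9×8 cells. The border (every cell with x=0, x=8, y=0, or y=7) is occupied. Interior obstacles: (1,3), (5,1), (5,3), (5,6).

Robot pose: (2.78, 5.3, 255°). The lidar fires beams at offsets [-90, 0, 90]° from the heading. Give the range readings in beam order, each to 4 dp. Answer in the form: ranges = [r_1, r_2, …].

beam 1: φ=-90°, α=165°
  direction (-0.9659, 0.2588); cell (2,5); t to first gridline: x 0.8075, y 2.7046 (then +1.0353 / +3.8637)
    (1,5) via x @ 0.8075
    (0,5) via x @ 1.8428  # hit
  → r_1 = 1.8428
beam 2: φ=0°, α=255°
  direction (-0.2588, -0.9659); cell (2,5); t to first gridline: x 3.0137, y 0.3106 (then +3.8637 / +1.0353)
    (2,4) via y @ 0.3106
    (2,3) via y @ 1.3459
    (2,2) via y @ 2.3811
    (1,2) via x @ 3.0137
    (1,1) via y @ 3.4164
    (1,0) via y @ 4.4517  # hit
  → r_2 = 4.4517
beam 3: φ=90°, α=345°
  direction (0.9659, -0.2588); cell (2,5); t to first gridline: x 0.2278, y 1.1591 (then +1.0353 / +3.8637)
    (3,5) via x @ 0.2278
    (3,4) via y @ 1.1591
    (4,4) via x @ 1.2630
    (5,4) via x @ 2.2983
    (6,4) via x @ 3.3336
    (7,4) via x @ 4.3689
    (7,3) via y @ 5.0228
    (8,3) via x @ 5.4041  # hit
  → r_3 = 5.4041

ranges = [1.8428, 4.4517, 5.4041]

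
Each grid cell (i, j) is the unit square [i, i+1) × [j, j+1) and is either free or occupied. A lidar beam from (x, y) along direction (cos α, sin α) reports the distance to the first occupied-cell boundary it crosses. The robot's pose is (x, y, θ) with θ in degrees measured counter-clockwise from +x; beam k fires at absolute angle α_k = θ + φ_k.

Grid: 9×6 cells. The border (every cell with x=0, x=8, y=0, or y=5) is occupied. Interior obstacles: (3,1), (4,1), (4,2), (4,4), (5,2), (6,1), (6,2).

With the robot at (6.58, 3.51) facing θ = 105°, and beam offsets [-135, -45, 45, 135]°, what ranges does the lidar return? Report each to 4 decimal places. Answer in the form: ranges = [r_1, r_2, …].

beam 1: φ=-135°, α=330°
  dir = (cos 330°, sin 330°) = (0.8660, -0.5000); from cell (6,3)
  next x-line at t=0.4850, next y-line at t=1.0200; Δt_x=1.1547, Δt_y=2.0000
    x: enter (7,3) at t=0.4850
    y: enter (7,2) at t=1.0200
    x: enter (8,2) at t=1.6397 ← occupied
  → r_1 = 1.6397
beam 2: φ=-45°, α=60°
  dir = (cos 60°, sin 60°) = (0.5000, 0.8660); from cell (6,3)
  next x-line at t=0.8400, next y-line at t=0.5658; Δt_x=2.0000, Δt_y=1.1547
    y: enter (6,4) at t=0.5658
    x: enter (7,4) at t=0.8400
    y: enter (7,5) at t=1.7205 ← occupied
  → r_2 = 1.7205
beam 3: φ=45°, α=150°
  dir = (cos 150°, sin 150°) = (-0.8660, 0.5000); from cell (6,3)
  next x-line at t=0.6697, next y-line at t=0.9800; Δt_x=1.1547, Δt_y=2.0000
    x: enter (5,3) at t=0.6697
    y: enter (5,4) at t=0.9800
    x: enter (4,4) at t=1.8244 ← occupied
  → r_3 = 1.8244
beam 4: φ=135°, α=240°
  dir = (cos 240°, sin 240°) = (-0.5000, -0.8660); from cell (6,3)
  next x-line at t=1.1600, next y-line at t=0.5889; Δt_x=2.0000, Δt_y=1.1547
    y: enter (6,2) at t=0.5889 ← occupied
  → r_4 = 0.5889

ranges = [1.6397, 1.7205, 1.8244, 0.5889]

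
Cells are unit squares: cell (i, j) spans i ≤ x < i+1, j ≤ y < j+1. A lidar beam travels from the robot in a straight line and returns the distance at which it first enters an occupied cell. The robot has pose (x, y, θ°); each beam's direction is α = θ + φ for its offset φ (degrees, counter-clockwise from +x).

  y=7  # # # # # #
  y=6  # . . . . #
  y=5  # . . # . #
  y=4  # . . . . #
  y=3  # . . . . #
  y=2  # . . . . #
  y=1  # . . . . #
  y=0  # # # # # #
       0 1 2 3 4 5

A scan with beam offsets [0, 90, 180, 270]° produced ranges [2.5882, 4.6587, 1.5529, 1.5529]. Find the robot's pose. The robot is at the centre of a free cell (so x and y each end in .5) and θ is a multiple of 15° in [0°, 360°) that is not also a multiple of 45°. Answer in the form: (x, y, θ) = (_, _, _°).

Enumerate (i+0.5, j+0.5, θ) over the 23 free cells and 16 admissible headings. For each, cast all 4 beams and compare to the given ranges.
  (4.5, 5.5, 285°): beam 1 = 1.9319 ≠ 2.5882 ✗
  (3.5, 1.5, 345°): beam 1 = 1.5529 ≠ 2.5882 ✗
  (3.5, 4.5, 285°): beam 1 = 3.6235 ≠ 2.5882 ✗
  (3.5, 3.5, 240°): beam 1 = 2.8868 ≠ 2.5882 ✗
  …
  (2.5, 2.5, 15°): r_1=2.5882, r_2=4.6587, r_3=1.5529, r_4=1.5529 — all match ✓
Unique over the lattice → pose = (2.5, 2.5, 15°).

(x, y, θ) = (2.5, 2.5, 15°)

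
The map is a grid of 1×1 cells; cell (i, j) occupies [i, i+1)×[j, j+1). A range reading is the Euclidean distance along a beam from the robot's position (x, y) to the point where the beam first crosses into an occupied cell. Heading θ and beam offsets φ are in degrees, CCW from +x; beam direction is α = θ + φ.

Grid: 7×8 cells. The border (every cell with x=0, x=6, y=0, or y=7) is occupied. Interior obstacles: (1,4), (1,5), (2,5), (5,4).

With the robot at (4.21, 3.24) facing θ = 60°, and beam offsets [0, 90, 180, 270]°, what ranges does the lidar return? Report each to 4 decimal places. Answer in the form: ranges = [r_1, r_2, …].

beam 1: φ=0°, α=60°
  cosα=0.5000 sinα=0.8660 | (4,3) | tMaxX 1.5800 tMaxY 0.8776 | tΔX 2.0000 tΔY 1.1547
    t=0.8776 [y] (4,4)
    t=1.5800 [x] (5,4) — stop
  → r_1 = 1.5800
beam 2: φ=90°, α=150°
  cosα=-0.8660 sinα=0.5000 | (4,3) | tMaxX 0.2425 tMaxY 1.5200 | tΔX 1.1547 tΔY 2.0000
    t=0.2425 [x] (3,3)
    t=1.3972 [x] (2,3)
    t=1.5200 [y] (2,4)
    t=2.5519 [x] (1,4) — stop
  → r_2 = 2.5519
beam 3: φ=180°, α=240°
  cosα=-0.5000 sinα=-0.8660 | (4,3) | tMaxX 0.4200 tMaxY 0.2771 | tΔX 2.0000 tΔY 1.1547
    t=0.2771 [y] (4,2)
    t=0.4200 [x] (3,2)
    t=1.4318 [y] (3,1)
    t=2.4200 [x] (2,1)
    t=2.5865 [y] (2,0) — stop
  → r_3 = 2.5865
beam 4: φ=270°, α=330°
  cosα=0.8660 sinα=-0.5000 | (4,3) | tMaxX 0.9122 tMaxY 0.4800 | tΔX 1.1547 tΔY 2.0000
    t=0.4800 [y] (4,2)
    t=0.9122 [x] (5,2)
    t=2.0669 [x] (6,2) — stop
  → r_4 = 2.0669

ranges = [1.5800, 2.5519, 2.5865, 2.0669]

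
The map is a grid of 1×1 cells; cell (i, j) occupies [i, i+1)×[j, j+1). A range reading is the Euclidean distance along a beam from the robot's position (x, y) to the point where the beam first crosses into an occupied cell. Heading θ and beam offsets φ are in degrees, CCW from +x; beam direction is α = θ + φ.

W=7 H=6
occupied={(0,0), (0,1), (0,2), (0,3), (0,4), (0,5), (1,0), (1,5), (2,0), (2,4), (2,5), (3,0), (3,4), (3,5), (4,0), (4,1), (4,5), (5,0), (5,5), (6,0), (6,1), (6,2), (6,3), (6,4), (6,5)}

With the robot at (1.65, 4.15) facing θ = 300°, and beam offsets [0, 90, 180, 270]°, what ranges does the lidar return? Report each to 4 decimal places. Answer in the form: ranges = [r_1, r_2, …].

ranges = [3.6373, 0.4041, 0.9815, 0.7506]

beam 1: φ=0°, α=300°
  dir = (cos 300°, sin 300°) = (0.5000, -0.8660); from cell (1,4)
  next x-line at t=0.7000, next y-line at t=0.1732; Δt_x=2.0000, Δt_y=1.1547
    y: enter (1,3) at t=0.1732
    x: enter (2,3) at t=0.7000
    y: enter (2,2) at t=1.3279
    y: enter (2,1) at t=2.4826
    x: enter (3,1) at t=2.7000
    y: enter (3,0) at t=3.6373 ← occupied
  → r_1 = 3.6373
beam 2: φ=90°, α=30°
  dir = (cos 30°, sin 30°) = (0.8660, 0.5000); from cell (1,4)
  next x-line at t=0.4041, next y-line at t=1.7000; Δt_x=1.1547, Δt_y=2.0000
    x: enter (2,4) at t=0.4041 ← occupied
  → r_2 = 0.4041
beam 3: φ=180°, α=120°
  dir = (cos 120°, sin 120°) = (-0.5000, 0.8660); from cell (1,4)
  next x-line at t=1.3000, next y-line at t=0.9815; Δt_x=2.0000, Δt_y=1.1547
    y: enter (1,5) at t=0.9815 ← occupied
  → r_3 = 0.9815
beam 4: φ=270°, α=210°
  dir = (cos 210°, sin 210°) = (-0.8660, -0.5000); from cell (1,4)
  next x-line at t=0.7506, next y-line at t=0.3000; Δt_x=1.1547, Δt_y=2.0000
    y: enter (1,3) at t=0.3000
    x: enter (0,3) at t=0.7506 ← occupied
  → r_4 = 0.7506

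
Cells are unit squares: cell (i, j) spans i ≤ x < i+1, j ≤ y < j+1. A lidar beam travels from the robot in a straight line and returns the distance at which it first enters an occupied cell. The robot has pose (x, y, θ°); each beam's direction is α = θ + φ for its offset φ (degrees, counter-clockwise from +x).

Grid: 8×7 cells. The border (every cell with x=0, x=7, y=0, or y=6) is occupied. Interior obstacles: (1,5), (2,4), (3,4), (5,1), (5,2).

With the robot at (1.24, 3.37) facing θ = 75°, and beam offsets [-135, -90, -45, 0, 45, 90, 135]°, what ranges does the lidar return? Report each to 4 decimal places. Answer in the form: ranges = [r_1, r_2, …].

beam 1: φ=-135°, α=300°
  dir = (cos 300°, sin 300°) = (0.5000, -0.8660); from cell (1,3)
  next x-line at t=1.5200, next y-line at t=0.4272; Δt_x=2.0000, Δt_y=1.1547
    y: enter (1,2) at t=0.4272
    x: enter (2,2) at t=1.5200
    y: enter (2,1) at t=1.5819
    y: enter (2,0) at t=2.7366 ← occupied
  → r_1 = 2.7366
beam 2: φ=-90°, α=345°
  dir = (cos 345°, sin 345°) = (0.9659, -0.2588); from cell (1,3)
  next x-line at t=0.7868, next y-line at t=1.4296; Δt_x=1.0353, Δt_y=3.8637
    x: enter (2,3) at t=0.7868
    y: enter (2,2) at t=1.4296
    x: enter (3,2) at t=1.8221
    x: enter (4,2) at t=2.8574
    x: enter (5,2) at t=3.8926 ← occupied
  → r_2 = 3.8926
beam 3: φ=-45°, α=30°
  dir = (cos 30°, sin 30°) = (0.8660, 0.5000); from cell (1,3)
  next x-line at t=0.8776, next y-line at t=1.2600; Δt_x=1.1547, Δt_y=2.0000
    x: enter (2,3) at t=0.8776
    y: enter (2,4) at t=1.2600 ← occupied
  → r_3 = 1.2600
beam 4: φ=0°, α=75°
  dir = (cos 75°, sin 75°) = (0.2588, 0.9659); from cell (1,3)
  next x-line at t=2.9364, next y-line at t=0.6522; Δt_x=3.8637, Δt_y=1.0353
    y: enter (1,4) at t=0.6522
    y: enter (1,5) at t=1.6875 ← occupied
  → r_4 = 1.6875
beam 5: φ=45°, α=120°
  dir = (cos 120°, sin 120°) = (-0.5000, 0.8660); from cell (1,3)
  next x-line at t=0.4800, next y-line at t=0.7275; Δt_x=2.0000, Δt_y=1.1547
    x: enter (0,3) at t=0.4800 ← occupied
  → r_5 = 0.4800
beam 6: φ=90°, α=165°
  dir = (cos 165°, sin 165°) = (-0.9659, 0.2588); from cell (1,3)
  next x-line at t=0.2485, next y-line at t=2.4341; Δt_x=1.0353, Δt_y=3.8637
    x: enter (0,3) at t=0.2485 ← occupied
  → r_6 = 0.2485
beam 7: φ=135°, α=210°
  dir = (cos 210°, sin 210°) = (-0.8660, -0.5000); from cell (1,3)
  next x-line at t=0.2771, next y-line at t=0.7400; Δt_x=1.1547, Δt_y=2.0000
    x: enter (0,3) at t=0.2771 ← occupied
  → r_7 = 0.2771

ranges = [2.7366, 3.8926, 1.2600, 1.6875, 0.4800, 0.2485, 0.2771]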